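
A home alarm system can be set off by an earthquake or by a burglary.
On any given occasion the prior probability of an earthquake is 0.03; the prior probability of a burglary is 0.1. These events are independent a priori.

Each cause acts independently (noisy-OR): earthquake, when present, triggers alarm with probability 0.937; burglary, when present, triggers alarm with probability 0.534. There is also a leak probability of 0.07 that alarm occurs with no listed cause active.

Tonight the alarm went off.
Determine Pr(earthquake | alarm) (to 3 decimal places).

Under noisy-OR, P(alarm | causes) = 1 − (1−0.07)·∏(1−qᵢ) over the active causes.
P(alarm) = 0.07*0.97*0.9 + 0.56662*0.97*0.1 + 0.94141*0.03*0.9 + 0.972697*0.03*0.1 = 0.061110 + 0.054962 + 0.025418 + 0.002918 = 0.144408
The earthquake-present share is 0.025418 + 0.002918 = 0.028336.
Hence the posterior is 0.028336/0.144408 ≈ 0.196.

Pr(earthquake | alarm) ≈ 0.196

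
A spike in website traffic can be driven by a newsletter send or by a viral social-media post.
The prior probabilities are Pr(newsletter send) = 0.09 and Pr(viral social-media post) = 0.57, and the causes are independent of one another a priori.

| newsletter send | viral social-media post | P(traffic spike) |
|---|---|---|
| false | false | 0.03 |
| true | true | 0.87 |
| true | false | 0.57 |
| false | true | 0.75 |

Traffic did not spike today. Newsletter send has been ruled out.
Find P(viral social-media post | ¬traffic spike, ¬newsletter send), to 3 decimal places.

P(¬traffic spike | ¬newsletter send) = 0.97×0.43 + 0.25×0.57 = 0.417100 + 0.142500 = 0.559600
The viral social-media post-present share is 0.25×0.57 = 0.142500.
P(viral social-media post | ¬traffic spike, ¬newsletter send) = 0.142500 / 0.559600 ≈ 0.255

P(viral social-media post | ¬traffic spike, ¬newsletter send) ≈ 0.255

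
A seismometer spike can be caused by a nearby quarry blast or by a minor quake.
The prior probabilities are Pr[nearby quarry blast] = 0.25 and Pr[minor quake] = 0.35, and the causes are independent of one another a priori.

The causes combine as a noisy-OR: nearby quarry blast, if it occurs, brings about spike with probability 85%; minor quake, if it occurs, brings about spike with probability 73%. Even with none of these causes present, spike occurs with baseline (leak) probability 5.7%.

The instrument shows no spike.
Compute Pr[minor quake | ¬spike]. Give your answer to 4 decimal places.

Pr[minor quake | ¬spike] ≈ 0.1269

Under noisy-OR, P(spike | causes) = 1 − (1−0.057)·∏(1−qᵢ) over the active causes.
For the numerator, keep only minor quake=true terms: 0.066835 + 0.003342 = 0.070177
The normalizing constant is 0.943×0.75×0.65 + 0.25461×0.75×0.35 + 0.14145×0.25×0.65 + 0.038192×0.25×0.35 = 0.552875
Posterior = 0.070177 / 0.552875 ≈ 0.1269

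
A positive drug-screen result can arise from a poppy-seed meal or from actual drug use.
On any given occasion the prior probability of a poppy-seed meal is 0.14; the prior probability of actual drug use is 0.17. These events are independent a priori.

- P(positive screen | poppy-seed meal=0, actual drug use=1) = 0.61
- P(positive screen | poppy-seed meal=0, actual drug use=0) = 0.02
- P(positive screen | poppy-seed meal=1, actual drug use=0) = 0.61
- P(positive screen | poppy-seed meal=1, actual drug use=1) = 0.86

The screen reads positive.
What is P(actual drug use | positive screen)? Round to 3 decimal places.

Enumerate the 4 (poppy-seed meal, actual drug use) configurations and weight by the priors:
  P(positive screen) = 0.02·0.86·0.83 + 0.61·0.86·0.17 + 0.61·0.14·0.83 + 0.86·0.14·0.17
        = 0.014276 + 0.089182 + 0.070882 + 0.020468 = 0.194808
The terms with actual drug use present sum to 0.109650, so
  P(actual drug use | positive screen) = 0.109650 / 0.194808 ≈ 0.563

P(actual drug use | positive screen) ≈ 0.563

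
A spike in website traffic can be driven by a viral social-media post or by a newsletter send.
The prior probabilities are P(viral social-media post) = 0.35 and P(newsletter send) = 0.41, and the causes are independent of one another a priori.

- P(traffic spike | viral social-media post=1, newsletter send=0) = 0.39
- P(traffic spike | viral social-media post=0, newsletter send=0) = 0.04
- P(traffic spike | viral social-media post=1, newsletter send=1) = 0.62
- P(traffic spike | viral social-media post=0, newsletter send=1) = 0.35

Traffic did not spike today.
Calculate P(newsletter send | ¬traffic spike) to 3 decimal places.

P(newsletter send | ¬traffic spike) ≈ 0.316

P(¬traffic spike) = 0.96*0.65*0.59 + 0.65*0.65*0.41 + 0.61*0.35*0.59 + 0.38*0.35*0.41 = 0.368160 + 0.173225 + 0.125965 + 0.054530 = 0.721880
Of this, 0.227755 comes from 0.173225 + 0.054530 (the newsletter send=true cases).
P(newsletter send | ¬traffic spike) = 0.227755 / 0.721880 ≈ 0.316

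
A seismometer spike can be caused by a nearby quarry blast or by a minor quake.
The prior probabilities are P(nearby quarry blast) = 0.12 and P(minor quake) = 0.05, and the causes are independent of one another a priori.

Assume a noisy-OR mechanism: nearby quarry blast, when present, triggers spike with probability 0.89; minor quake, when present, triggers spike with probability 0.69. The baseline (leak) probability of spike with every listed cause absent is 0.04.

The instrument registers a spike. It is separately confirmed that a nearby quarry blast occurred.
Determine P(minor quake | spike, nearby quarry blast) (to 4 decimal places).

P(minor quake | spike, nearby quarry blast) ≈ 0.0539

Under noisy-OR, P(spike | causes) = 1 − (1−0.04)·∏(1−qᵢ) over the active causes.
P(spike | nearby quarry blast) = 0.8944·0.95 + 0.967264·0.05 = 0.849680 + 0.048363 = 0.898043
Of this, 0.048363 comes from 0.967264·0.05 (the minor quake=true cases).
Hence the posterior is 0.048363/0.898043 ≈ 0.0539.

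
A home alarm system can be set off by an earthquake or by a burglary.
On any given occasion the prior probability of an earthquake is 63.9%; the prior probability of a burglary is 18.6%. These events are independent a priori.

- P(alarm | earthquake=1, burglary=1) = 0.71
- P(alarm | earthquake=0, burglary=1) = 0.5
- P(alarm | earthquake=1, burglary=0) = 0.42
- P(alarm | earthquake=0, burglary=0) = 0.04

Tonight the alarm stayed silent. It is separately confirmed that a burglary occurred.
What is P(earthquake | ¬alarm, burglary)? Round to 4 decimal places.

Enumerate both values of earthquake and weight by the priors:
  P(¬alarm | burglary) = 0.5·0.361 + 0.29·0.639
        = 0.180500 + 0.185310 = 0.365810
The terms with earthquake present sum to 0.185310, so
  P(earthquake | ¬alarm, burglary) = 0.185310 / 0.365810 ≈ 0.5066

P(earthquake | ¬alarm, burglary) ≈ 0.5066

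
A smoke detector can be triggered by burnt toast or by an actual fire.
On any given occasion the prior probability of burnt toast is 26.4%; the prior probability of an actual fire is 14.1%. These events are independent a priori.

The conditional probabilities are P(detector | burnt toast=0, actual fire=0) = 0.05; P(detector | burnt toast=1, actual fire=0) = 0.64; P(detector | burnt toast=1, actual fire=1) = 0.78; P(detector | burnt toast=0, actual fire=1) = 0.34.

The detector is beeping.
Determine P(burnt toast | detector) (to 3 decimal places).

P(burnt toast | detector) ≈ 0.723

P(detector) = 0.05·0.736·0.859 + 0.34·0.736·0.141 + 0.64·0.264·0.859 + 0.78·0.264·0.141 = 0.031611 + 0.035284 + 0.145137 + 0.029035 = 0.241067
Restricting to configurations with burnt toast present: 0.145137 + 0.029035 = 0.174172.
So P(burnt toast | detector) = 0.174172/0.241067 ≈ 0.723.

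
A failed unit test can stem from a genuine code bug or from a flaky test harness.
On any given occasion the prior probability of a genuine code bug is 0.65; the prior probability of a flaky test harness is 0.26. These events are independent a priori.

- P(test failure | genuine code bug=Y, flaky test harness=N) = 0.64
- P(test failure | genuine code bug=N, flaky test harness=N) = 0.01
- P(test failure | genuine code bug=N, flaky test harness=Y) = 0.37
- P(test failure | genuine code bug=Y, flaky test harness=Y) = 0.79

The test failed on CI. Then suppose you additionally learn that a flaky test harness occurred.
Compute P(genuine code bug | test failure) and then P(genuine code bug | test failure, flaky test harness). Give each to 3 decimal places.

P(genuine code bug | test failure) ≈ 0.924; P(genuine code bug | test failure, flaky test harness) ≈ 0.799

P(test failure) = 0.01×0.35×0.74 + 0.37×0.35×0.26 + 0.64×0.65×0.74 + 0.79×0.65×0.26 = 0.002590 + 0.033670 + 0.307840 + 0.133510 = 0.477610
Of this, 0.441350 comes from 0.307840 + 0.133510 (the genuine code bug=true cases).
P(genuine code bug | test failure) = 0.441350 / 0.477610 ≈ 0.924

Now condition on the additional information:
By total probability over both values of genuine code bug:
  P(test failure | flaky test harness) = 0.37·0.35 + 0.79·0.65
        = 0.129500 + 0.513500 = 0.643000
The terms with genuine code bug present sum to 0.513500, so
  P(genuine code bug | test failure, flaky test harness) = 0.513500 / 0.643000 ≈ 0.799
— flaky test harness explains away the evidence for genuine code bug.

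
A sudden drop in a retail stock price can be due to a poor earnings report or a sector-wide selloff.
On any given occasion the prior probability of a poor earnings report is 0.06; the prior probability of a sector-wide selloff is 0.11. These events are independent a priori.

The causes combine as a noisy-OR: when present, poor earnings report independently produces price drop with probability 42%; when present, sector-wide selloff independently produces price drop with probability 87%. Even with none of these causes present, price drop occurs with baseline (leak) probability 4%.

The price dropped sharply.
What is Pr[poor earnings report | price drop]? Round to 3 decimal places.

Under noisy-OR, P(price drop | causes) = 1 − (1−0.04)·∏(1−qᵢ) over the active causes.
Numerator (weight on configurations with poor earnings report): 0.023667 + 0.006122 = 0.029789
The normalizing constant is 0.04*0.94*0.89 + 0.8752*0.94*0.11 + 0.4432*0.06*0.89 + 0.927616*0.06*0.11 = 0.153749
Posterior = 0.029789 / 0.153749 ≈ 0.194

Pr[poor earnings report | price drop] ≈ 0.194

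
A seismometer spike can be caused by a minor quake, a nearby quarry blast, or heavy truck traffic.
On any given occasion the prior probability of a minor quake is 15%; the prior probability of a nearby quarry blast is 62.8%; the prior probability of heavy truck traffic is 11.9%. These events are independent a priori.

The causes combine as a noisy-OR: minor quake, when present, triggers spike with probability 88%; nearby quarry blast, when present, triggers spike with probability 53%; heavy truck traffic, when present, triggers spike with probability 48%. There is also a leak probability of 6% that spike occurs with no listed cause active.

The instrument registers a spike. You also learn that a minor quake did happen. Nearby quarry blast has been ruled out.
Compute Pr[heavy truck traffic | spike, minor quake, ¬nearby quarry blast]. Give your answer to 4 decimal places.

Under noisy-OR, P(spike | causes) = 1 − (1−0.06)·∏(1−qᵢ) over the active causes.
Weight on heavy truck traffic=true, given the evidence: 0.941344·0.119 = 0.112020
Denominator P(spike | minor quake, ¬nearby quarry blast): 0.8872·0.881 + 0.941344·0.119 = 0.893643
Posterior = 0.112020 / 0.893643 ≈ 0.1254

Pr[heavy truck traffic | spike, minor quake, ¬nearby quarry blast] ≈ 0.1254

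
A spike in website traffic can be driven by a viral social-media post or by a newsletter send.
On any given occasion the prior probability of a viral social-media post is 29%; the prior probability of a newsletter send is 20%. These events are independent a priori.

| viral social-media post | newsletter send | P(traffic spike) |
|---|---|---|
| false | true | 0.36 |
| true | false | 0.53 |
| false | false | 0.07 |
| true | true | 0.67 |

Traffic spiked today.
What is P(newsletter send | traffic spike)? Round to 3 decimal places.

Weight on newsletter send=true, given the evidence: 0.051120 + 0.038860 = 0.089980
The normalizing constant is 0.07*0.71*0.8 + 0.36*0.71*0.2 + 0.53*0.29*0.8 + 0.67*0.29*0.2 = 0.252700
P(newsletter send | traffic spike) = 0.089980/0.252700 ≈ 0.356

P(newsletter send | traffic spike) ≈ 0.356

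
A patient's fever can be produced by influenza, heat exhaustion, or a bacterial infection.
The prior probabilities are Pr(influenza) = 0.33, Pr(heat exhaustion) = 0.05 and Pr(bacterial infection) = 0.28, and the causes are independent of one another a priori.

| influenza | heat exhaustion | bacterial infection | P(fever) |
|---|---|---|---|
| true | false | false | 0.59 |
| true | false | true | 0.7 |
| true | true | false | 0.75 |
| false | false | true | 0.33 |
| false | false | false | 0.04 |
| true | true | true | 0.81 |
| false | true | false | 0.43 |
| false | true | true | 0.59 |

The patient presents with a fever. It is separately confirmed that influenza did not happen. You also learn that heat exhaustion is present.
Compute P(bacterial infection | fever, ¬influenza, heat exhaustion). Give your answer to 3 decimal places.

P(fever | ¬influenza, heat exhaustion) = 0.43×0.72 + 0.59×0.28 = 0.309600 + 0.165200 = 0.474800
The bacterial infection-present share is 0.59×0.28 = 0.165200.
So P(bacterial infection | fever, ¬influenza, heat exhaustion) = 0.165200/0.474800 ≈ 0.348.

P(bacterial infection | fever, ¬influenza, heat exhaustion) ≈ 0.348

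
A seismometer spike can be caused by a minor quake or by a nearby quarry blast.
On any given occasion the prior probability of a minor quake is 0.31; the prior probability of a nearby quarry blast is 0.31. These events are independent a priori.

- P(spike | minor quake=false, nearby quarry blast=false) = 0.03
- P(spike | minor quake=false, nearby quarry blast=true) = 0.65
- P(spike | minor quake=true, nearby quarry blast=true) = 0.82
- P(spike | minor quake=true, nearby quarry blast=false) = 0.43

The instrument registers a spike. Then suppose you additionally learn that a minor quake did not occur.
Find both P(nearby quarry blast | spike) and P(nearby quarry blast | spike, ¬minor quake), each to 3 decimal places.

By total probability over the 4 (minor quake, nearby quarry blast) configurations:
  P(spike) = 0.03×0.69×0.69 + 0.65×0.69×0.31 + 0.43×0.31×0.69 + 0.82×0.31×0.31
        = 0.014283 + 0.139035 + 0.091977 + 0.078802 = 0.324097
Configurations with nearby quarry blast contribute 0.217837, so
  P(nearby quarry blast | spike) = 0.217837 / 0.324097 ≈ 0.672

Now condition on the additional information:
Enumerate both values of nearby quarry blast and weight by the priors:
  P(spike | ¬minor quake) = 0.03·0.69 + 0.65·0.31
        = 0.020700 + 0.201500 = 0.222200
The terms with nearby quarry blast present sum to 0.201500, so
  P(nearby quarry blast | spike, ¬minor quake) = 0.201500 / 0.222200 ≈ 0.907

P(nearby quarry blast | spike) ≈ 0.672; P(nearby quarry blast | spike, ¬minor quake) ≈ 0.907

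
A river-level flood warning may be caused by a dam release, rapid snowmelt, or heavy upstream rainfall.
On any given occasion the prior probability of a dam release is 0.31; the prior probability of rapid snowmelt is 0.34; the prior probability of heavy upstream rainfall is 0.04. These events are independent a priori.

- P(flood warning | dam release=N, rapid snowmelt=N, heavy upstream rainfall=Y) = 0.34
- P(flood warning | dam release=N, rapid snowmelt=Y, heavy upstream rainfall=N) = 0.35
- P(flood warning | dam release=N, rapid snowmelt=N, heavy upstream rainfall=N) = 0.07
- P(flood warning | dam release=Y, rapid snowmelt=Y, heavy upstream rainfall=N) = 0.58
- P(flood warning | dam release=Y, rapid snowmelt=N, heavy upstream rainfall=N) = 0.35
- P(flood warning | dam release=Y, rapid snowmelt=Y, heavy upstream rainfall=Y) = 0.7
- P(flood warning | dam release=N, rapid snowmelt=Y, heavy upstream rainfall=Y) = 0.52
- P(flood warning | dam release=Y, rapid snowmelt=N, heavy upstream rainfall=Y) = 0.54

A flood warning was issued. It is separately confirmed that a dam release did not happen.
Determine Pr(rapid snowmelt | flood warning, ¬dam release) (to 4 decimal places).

Pr(rapid snowmelt | flood warning, ¬dam release) ≈ 0.6946

Sum P(flood warning|·) weighted by the priors over the 4 (rapid snowmelt, heavy upstream rainfall) configurations:
  P(flood warning | ¬dam release) = 0.07×0.66×0.96 + 0.34×0.66×0.04 + 0.35×0.34×0.96 + 0.52×0.34×0.04
        = 0.044352 + 0.008976 + 0.114240 + 0.007072 = 0.174640
The terms with rapid snowmelt present sum to 0.121312, so
  P(rapid snowmelt | flood warning, ¬dam release) = 0.121312 / 0.174640 ≈ 0.6946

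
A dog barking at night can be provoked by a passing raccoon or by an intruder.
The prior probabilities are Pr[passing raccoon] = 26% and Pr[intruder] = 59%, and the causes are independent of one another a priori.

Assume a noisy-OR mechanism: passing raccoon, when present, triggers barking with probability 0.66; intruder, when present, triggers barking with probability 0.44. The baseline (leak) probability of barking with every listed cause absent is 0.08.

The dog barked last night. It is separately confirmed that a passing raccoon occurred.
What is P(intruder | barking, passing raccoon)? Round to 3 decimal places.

Under noisy-OR, P(barking | causes) = 1 − (1−0.08)·∏(1−qᵢ) over the active causes.
Numerator (weight on configurations with intruder): 0.824832*0.59 = 0.486651
Denominator P(barking | passing raccoon): 0.6872*0.41 + 0.824832*0.59 = 0.768403
P(intruder | barking, passing raccoon) = 0.486651/0.768403 ≈ 0.633

P(intruder | barking, passing raccoon) ≈ 0.633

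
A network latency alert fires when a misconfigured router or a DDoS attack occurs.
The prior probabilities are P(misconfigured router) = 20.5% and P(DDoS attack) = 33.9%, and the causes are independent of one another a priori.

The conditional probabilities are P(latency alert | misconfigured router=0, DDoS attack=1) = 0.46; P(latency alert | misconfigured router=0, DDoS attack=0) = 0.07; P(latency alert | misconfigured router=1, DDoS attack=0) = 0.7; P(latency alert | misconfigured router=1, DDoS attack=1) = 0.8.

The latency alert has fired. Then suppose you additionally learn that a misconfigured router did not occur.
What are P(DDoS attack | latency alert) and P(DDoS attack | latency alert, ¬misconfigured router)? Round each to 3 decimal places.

P(DDoS attack | latency alert) ≈ 0.577; P(DDoS attack | latency alert, ¬misconfigured router) ≈ 0.771

Weight on DDoS attack=true, given the evidence: 0.123972 + 0.055596 = 0.179568
Denominator P(latency alert): 0.07·0.795·0.661 + 0.46·0.795·0.339 + 0.7·0.205·0.661 + 0.8·0.205·0.339 = 0.311206
Posterior = 0.179568 / 0.311206 ≈ 0.577

Now condition on the additional information:
For the numerator, keep only DDoS attack=true terms: 0.46×0.339 = 0.155940
Denominator P(latency alert | ¬misconfigured router): 0.07×0.661 + 0.46×0.339 = 0.202210
Posterior = 0.155940 / 0.202210 ≈ 0.771
Ruling out misconfigured router raises the posterior on DDoS attack — the flip side of explaining away.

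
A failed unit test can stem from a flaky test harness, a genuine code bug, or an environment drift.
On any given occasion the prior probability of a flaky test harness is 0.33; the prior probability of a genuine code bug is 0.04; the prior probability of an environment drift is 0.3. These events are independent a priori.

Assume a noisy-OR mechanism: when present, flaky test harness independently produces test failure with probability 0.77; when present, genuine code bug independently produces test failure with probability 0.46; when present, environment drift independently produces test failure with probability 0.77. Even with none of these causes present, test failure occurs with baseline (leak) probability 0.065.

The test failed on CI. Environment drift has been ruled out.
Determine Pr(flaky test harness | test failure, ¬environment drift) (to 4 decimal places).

Under noisy-OR, P(test failure | causes) = 1 − (1−0.065)·∏(1−qᵢ) over the active causes.
P(test failure | ¬environment drift) = 0.065·0.67·0.96 + 0.4951·0.67·0.04 + 0.78495·0.33·0.96 + 0.883873·0.33·0.04 = 0.041808 + 0.013269 + 0.248672 + 0.011667 = 0.315416
Restricting to configurations with flaky test harness present: 0.248672 + 0.011667 = 0.260339.
P(flaky test harness | test failure, ¬environment drift) = 0.260339 / 0.315416 ≈ 0.8254

Pr(flaky test harness | test failure, ¬environment drift) ≈ 0.8254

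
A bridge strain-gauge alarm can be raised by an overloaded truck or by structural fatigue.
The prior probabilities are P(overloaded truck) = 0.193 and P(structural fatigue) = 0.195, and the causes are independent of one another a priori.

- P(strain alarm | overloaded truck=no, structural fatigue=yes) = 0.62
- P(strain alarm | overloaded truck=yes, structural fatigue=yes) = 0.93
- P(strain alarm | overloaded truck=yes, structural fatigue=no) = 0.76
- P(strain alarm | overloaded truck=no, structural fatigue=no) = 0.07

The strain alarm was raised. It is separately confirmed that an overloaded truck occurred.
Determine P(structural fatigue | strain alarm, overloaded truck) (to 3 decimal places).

P(structural fatigue | strain alarm, overloaded truck) ≈ 0.229

P(strain alarm | overloaded truck) = 0.76*0.805 + 0.93*0.195 = 0.611800 + 0.181350 = 0.793150
The structural fatigue-present share is 0.93*0.195 = 0.181350.
P(structural fatigue | strain alarm, overloaded truck) = 0.181350 / 0.793150 ≈ 0.229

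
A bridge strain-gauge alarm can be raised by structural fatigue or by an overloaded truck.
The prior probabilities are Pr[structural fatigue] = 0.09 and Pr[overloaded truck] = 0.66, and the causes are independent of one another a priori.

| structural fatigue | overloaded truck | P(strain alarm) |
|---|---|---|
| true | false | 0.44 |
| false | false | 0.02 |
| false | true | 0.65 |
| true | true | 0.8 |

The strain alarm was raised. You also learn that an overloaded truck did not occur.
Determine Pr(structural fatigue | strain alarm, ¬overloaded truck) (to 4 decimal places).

Pr(structural fatigue | strain alarm, ¬overloaded truck) ≈ 0.6851

Sum P(strain alarm|·) weighted by the priors over both values of structural fatigue:
  P(strain alarm | ¬overloaded truck) = 0.02*0.91 + 0.44*0.09
        = 0.018200 + 0.039600 = 0.057800
Keeping only the structural fatigue-present terms gives 0.039600, so
  P(structural fatigue | strain alarm, ¬overloaded truck) = 0.039600 / 0.057800 ≈ 0.6851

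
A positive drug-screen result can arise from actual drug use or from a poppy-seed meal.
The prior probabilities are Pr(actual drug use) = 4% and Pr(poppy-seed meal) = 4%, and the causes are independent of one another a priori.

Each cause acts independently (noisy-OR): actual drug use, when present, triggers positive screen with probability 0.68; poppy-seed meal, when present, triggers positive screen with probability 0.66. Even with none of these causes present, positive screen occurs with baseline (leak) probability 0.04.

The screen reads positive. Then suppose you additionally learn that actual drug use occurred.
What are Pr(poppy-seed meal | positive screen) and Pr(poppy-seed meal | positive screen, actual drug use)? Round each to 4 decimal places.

Under noisy-OR, P(positive screen | causes) = 1 − (1−0.04)·∏(1−qᵢ) over the active causes.
P(positive screen) = 0.04*0.96*0.96 + 0.6736*0.96*0.04 + 0.6928*0.04*0.96 + 0.895552*0.04*0.04 = 0.036864 + 0.025866 + 0.026604 + 0.001433 = 0.090767
Of this, 0.027299 comes from 0.025866 + 0.001433 (the poppy-seed meal=true cases).
So P(poppy-seed meal | positive screen) = 0.027299/0.090767 ≈ 0.3008.

Now condition on the additional information:
P(positive screen | actual drug use) = 0.6928*0.96 + 0.895552*0.04 = 0.665088 + 0.035822 = 0.700910
Restricting to configurations with poppy-seed meal present: 0.895552*0.04 = 0.035822.
Hence the posterior is 0.035822/0.700910 ≈ 0.0511.

Pr(poppy-seed meal | positive screen) ≈ 0.3008; Pr(poppy-seed meal | positive screen, actual drug use) ≈ 0.0511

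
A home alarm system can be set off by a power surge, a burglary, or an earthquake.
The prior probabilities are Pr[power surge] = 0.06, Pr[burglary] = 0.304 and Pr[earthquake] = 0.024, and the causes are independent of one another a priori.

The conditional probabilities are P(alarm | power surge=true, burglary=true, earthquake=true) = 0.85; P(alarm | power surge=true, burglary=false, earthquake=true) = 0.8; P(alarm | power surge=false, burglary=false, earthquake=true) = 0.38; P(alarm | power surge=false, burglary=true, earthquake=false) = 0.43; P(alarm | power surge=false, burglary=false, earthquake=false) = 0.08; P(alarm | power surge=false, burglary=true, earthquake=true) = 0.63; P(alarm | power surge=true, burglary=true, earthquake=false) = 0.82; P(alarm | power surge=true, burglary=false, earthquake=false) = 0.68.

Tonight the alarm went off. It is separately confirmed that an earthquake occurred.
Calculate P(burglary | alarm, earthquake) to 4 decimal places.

Enumerate the 4 (power surge, burglary) configurations and weight by the priors:
  P(alarm | earthquake) = 0.38*0.94*0.696 + 0.63*0.94*0.304 + 0.8*0.06*0.696 + 0.85*0.06*0.304
        = 0.248611 + 0.180029 + 0.033408 + 0.015504 = 0.477552
The terms with burglary present sum to 0.195533, so
  P(burglary | alarm, earthquake) = 0.195533 / 0.477552 ≈ 0.4094

P(burglary | alarm, earthquake) ≈ 0.4094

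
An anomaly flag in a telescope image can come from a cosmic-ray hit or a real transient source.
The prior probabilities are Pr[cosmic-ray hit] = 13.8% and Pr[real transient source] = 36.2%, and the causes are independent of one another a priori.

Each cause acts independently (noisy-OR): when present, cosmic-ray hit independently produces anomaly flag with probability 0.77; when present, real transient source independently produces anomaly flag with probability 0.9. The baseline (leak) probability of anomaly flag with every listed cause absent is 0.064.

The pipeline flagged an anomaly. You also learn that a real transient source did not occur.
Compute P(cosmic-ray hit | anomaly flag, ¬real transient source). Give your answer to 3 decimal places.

P(cosmic-ray hit | anomaly flag, ¬real transient source) ≈ 0.662

Under noisy-OR, P(anomaly flag | causes) = 1 − (1−0.064)·∏(1−qᵢ) over the active causes.
Enumerate both values of cosmic-ray hit and weight by the priors:
  P(anomaly flag | ¬real transient source) = 0.064*0.862 + 0.78472*0.138
        = 0.055168 + 0.108291 = 0.163459
Configurations with cosmic-ray hit contribute 0.108291, so
  P(cosmic-ray hit | anomaly flag, ¬real transient source) = 0.108291 / 0.163459 ≈ 0.662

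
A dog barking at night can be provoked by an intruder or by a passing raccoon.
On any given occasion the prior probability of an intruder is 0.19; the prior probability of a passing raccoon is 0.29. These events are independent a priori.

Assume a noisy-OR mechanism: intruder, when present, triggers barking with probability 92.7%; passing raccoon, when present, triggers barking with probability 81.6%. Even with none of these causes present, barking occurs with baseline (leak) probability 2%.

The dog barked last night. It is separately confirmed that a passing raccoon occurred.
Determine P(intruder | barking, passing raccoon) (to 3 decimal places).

Under noisy-OR, P(barking | causes) = 1 − (1−0.02)·∏(1−qᵢ) over the active causes.
Numerator (weight on configurations with intruder): 0.986837×0.19 = 0.187499
Normalizer over all consistent configurations: 0.81968×0.81 + 0.986837×0.19 = 0.851440
Posterior = 0.187499 / 0.851440 ≈ 0.220

P(intruder | barking, passing raccoon) ≈ 0.220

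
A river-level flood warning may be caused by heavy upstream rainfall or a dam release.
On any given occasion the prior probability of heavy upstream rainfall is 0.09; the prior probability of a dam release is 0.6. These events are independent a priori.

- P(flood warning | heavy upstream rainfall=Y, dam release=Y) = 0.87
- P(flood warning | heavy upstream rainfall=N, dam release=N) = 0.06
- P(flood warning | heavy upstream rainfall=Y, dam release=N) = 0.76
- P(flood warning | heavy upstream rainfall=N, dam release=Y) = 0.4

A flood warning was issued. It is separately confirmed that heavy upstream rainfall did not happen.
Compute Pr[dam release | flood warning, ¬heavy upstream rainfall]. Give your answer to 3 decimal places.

Pr[dam release | flood warning, ¬heavy upstream rainfall] ≈ 0.909

Weight on dam release=true, given the evidence: 0.4×0.6 = 0.240000
Normalizer over all consistent configurations: 0.06×0.4 + 0.4×0.6 = 0.264000
P(dam release | flood warning, ¬heavy upstream rainfall) = 0.240000/0.264000 ≈ 0.909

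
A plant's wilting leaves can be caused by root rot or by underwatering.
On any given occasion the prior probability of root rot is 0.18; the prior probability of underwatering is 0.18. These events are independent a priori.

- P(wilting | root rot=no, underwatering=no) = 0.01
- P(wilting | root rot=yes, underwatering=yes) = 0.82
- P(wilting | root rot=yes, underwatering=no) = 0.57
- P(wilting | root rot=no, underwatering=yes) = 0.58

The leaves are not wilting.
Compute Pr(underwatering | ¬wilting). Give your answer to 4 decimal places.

Sum P(¬wilting|·) weighted by the priors over the 4 (root rot, underwatering) configurations:
  P(¬wilting) = 0.99*0.82*0.82 + 0.42*0.82*0.18 + 0.43*0.18*0.82 + 0.18*0.18*0.18
        = 0.665676 + 0.061992 + 0.063468 + 0.005832 = 0.796968
Configurations with underwatering contribute 0.067824, so
  P(underwatering | ¬wilting) = 0.067824 / 0.796968 ≈ 0.0851

Pr(underwatering | ¬wilting) ≈ 0.0851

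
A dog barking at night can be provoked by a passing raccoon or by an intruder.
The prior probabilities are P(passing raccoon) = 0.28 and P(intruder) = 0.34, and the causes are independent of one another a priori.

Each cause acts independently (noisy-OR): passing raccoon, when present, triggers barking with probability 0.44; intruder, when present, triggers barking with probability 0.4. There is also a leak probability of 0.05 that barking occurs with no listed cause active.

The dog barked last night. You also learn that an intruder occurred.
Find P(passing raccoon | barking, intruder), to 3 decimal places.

Under noisy-OR, P(barking | causes) = 1 − (1−0.05)·∏(1−qᵢ) over the active causes.
Numerator (weight on configurations with passing raccoon): 0.6808·0.28 = 0.190624
The normalizing constant is 0.43·0.72 + 0.6808·0.28 = 0.500224
P(passing raccoon | barking, intruder) = 0.190624/0.500224 ≈ 0.381

P(passing raccoon | barking, intruder) ≈ 0.381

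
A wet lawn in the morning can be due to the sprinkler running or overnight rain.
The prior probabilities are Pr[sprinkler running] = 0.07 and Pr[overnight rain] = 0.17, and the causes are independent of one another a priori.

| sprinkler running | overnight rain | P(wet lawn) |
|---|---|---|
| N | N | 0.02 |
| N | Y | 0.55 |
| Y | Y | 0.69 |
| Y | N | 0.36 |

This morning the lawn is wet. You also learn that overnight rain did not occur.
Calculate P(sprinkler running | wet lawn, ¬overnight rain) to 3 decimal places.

Weight on sprinkler running=true, given the evidence: 0.36·0.07 = 0.025200
Normalizer over all consistent configurations: 0.02·0.93 + 0.36·0.07 = 0.043800
Posterior = 0.025200 / 0.043800 ≈ 0.575

P(sprinkler running | wet lawn, ¬overnight rain) ≈ 0.575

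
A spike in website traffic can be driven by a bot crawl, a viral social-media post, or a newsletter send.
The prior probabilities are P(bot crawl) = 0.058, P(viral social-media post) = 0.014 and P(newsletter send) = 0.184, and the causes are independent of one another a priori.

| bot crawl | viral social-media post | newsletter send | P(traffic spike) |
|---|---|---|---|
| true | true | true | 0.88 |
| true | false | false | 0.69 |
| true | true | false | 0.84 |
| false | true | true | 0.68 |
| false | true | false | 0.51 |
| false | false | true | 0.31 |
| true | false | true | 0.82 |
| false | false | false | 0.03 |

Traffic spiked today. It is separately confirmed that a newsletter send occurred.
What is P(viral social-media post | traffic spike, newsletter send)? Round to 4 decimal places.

P(viral social-media post | traffic spike, newsletter send) ≈ 0.0281

Sum P(traffic spike|·) weighted by the priors over the 4 (bot crawl, viral social-media post) configurations:
  P(traffic spike | newsletter send) = 0.31·0.942·0.986 + 0.68·0.942·0.014 + 0.82·0.058·0.986 + 0.88·0.058·0.014
        = 0.287932 + 0.008968 + 0.046894 + 0.000715 = 0.344509
The terms with viral social-media post present sum to 0.009683, so
  P(viral social-media post | traffic spike, newsletter send) = 0.009683 / 0.344509 ≈ 0.0281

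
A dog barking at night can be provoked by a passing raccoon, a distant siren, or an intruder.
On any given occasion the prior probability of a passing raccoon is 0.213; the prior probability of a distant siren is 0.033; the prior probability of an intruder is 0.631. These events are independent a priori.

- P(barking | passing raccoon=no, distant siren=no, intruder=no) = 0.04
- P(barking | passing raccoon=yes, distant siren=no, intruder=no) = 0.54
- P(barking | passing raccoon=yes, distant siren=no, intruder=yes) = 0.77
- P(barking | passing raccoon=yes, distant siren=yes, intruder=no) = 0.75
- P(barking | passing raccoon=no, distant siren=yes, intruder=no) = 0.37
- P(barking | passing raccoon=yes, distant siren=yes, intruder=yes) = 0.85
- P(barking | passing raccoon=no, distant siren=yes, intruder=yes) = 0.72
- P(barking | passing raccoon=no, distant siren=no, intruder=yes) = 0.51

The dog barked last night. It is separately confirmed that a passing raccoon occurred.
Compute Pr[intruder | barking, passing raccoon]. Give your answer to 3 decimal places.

Pr[intruder | barking, passing raccoon] ≈ 0.707

By total probability over the 4 (distant siren, intruder) configurations:
  P(barking | passing raccoon) = 0.54*0.967*0.369 + 0.77*0.967*0.631 + 0.75*0.033*0.369 + 0.85*0.033*0.631
        = 0.192684 + 0.469836 + 0.009133 + 0.017700 = 0.689353
Configurations with intruder contribute 0.487536, so
  P(intruder | barking, passing raccoon) = 0.487536 / 0.689353 ≈ 0.707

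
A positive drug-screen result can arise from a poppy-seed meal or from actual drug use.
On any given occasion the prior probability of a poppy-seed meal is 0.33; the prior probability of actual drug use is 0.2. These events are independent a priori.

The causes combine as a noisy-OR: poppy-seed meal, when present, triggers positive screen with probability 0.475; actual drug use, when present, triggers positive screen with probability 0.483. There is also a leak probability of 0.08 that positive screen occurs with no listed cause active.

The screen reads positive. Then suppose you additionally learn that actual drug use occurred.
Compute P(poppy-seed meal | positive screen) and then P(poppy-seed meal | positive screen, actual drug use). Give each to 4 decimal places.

P(poppy-seed meal | positive screen) ≈ 0.6218; P(poppy-seed meal | positive screen, actual drug use) ≈ 0.4134

Under noisy-OR, P(positive screen | causes) = 1 − (1−0.08)·∏(1−qᵢ) over the active causes.
For the numerator, keep only poppy-seed meal=true terms: 0.136488 + 0.049519 = 0.186007
Denominator P(positive screen): 0.08·0.67·0.8 + 0.52436·0.67·0.2 + 0.517·0.33·0.8 + 0.750289·0.33·0.2 = 0.299151
P(poppy-seed meal | positive screen) = 0.186007/0.299151 ≈ 0.6218

Now condition on the additional information:
Sum P(positive screen|·) weighted by the priors over both values of poppy-seed meal:
  P(positive screen | actual drug use) = 0.52436·0.67 + 0.750289·0.33
        = 0.351321 + 0.247595 = 0.598916
The terms with poppy-seed meal present sum to 0.247595, so
  P(poppy-seed meal | positive screen, actual drug use) = 0.247595 / 0.598916 ≈ 0.4134
— actual drug use explains away the evidence for poppy-seed meal.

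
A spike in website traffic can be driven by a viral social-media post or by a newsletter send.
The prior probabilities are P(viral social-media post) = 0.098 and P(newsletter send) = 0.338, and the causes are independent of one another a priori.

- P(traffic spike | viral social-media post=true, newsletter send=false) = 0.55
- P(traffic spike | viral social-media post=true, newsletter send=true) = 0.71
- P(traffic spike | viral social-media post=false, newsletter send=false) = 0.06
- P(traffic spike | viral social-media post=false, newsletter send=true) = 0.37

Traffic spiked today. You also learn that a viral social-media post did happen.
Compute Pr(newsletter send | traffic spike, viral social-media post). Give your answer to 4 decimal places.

Pr(newsletter send | traffic spike, viral social-media post) ≈ 0.3973

By total probability over both values of newsletter send:
  P(traffic spike | viral social-media post) = 0.55×0.662 + 0.71×0.338
        = 0.364100 + 0.239980 = 0.604080
Configurations with newsletter send contribute 0.239980, so
  P(newsletter send | traffic spike, viral social-media post) = 0.239980 / 0.604080 ≈ 0.3973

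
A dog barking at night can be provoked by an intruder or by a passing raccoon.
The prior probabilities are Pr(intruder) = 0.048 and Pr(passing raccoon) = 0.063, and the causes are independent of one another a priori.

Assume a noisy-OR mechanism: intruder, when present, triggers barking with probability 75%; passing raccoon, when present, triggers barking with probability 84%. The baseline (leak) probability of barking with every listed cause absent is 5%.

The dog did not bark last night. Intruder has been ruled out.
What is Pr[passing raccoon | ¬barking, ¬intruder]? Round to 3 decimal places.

Pr[passing raccoon | ¬barking, ¬intruder] ≈ 0.011

Under noisy-OR, P(barking | causes) = 1 − (1−0.05)·∏(1−qᵢ) over the active causes.
For the numerator, keep only passing raccoon=true terms: 0.152×0.063 = 0.009576
The normalizing constant is 0.95×0.937 + 0.152×0.063 = 0.899726
P(passing raccoon | ¬barking, ¬intruder) = 0.009576/0.899726 ≈ 0.011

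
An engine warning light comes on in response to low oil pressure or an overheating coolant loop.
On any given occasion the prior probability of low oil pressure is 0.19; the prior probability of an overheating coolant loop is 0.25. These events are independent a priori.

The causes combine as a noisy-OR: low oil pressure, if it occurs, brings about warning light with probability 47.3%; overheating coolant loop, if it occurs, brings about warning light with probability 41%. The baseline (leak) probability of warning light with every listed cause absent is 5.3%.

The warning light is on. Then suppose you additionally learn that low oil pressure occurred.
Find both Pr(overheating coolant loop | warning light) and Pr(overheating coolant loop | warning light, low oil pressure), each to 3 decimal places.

Pr(overheating coolant loop | warning light) ≈ 0.543; Pr(overheating coolant loop | warning light, low oil pressure) ≈ 0.319

Under noisy-OR, P(warning light | causes) = 1 − (1−0.053)·∏(1−qᵢ) over the active causes.
By total probability over the 4 (low oil pressure, overheating coolant loop) configurations:
  P(warning light) = 0.053*0.81*0.75 + 0.44127*0.81*0.25 + 0.500931*0.19*0.75 + 0.705549*0.19*0.25
        = 0.032198 + 0.089357 + 0.071383 + 0.033514 = 0.226452
Keeping only the overheating coolant loop-present terms gives 0.122871, so
  P(overheating coolant loop | warning light) = 0.122871 / 0.226452 ≈ 0.543

Now also conditioning on low oil pressure=true:
P(warning light | low oil pressure) = 0.500931×0.75 + 0.705549×0.25 = 0.375698 + 0.176387 = 0.552085
The overheating coolant loop-present share is 0.705549×0.25 = 0.176387.
Hence the posterior is 0.176387/0.552085 ≈ 0.319.
The drop from 0.543 to 0.319 is the explaining-away (discounting) effect.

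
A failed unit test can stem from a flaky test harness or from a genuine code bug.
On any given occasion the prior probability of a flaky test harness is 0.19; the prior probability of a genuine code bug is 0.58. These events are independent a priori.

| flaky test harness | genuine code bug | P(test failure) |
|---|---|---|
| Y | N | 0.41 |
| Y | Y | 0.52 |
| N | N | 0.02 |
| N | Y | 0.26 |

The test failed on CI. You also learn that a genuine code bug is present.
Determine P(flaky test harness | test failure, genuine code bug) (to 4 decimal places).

Weight on flaky test harness=true, given the evidence: 0.52·0.19 = 0.098800
Normalizer over all consistent configurations: 0.26·0.81 + 0.52·0.19 = 0.309400
Posterior = 0.098800 / 0.309400 ≈ 0.3193

P(flaky test harness | test failure, genuine code bug) ≈ 0.3193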